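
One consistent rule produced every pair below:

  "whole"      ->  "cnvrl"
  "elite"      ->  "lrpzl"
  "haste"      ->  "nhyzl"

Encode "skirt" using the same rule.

yqpxz

The shift depends on letter class: consonant w→c is +6, but vowel o→v is +7. Vowels shift forward by 7 and consonants shift forward by 6.
For skirt: s(cons)+6=y, k(cons)+6=q, i(vowel)+7=p, r(cons)+6=x, t(cons)+6=z.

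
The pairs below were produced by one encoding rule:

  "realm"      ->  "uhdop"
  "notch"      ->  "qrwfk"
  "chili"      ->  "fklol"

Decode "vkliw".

Compare letters: r→u is +3, e→h is +3, a→d is +3 — a constant shift. This is a Caesar cipher with shift 3.
Reversing it on vkliw: v−3=s, k−3=h, l−3=i, i−3=f, w−3=t.

shift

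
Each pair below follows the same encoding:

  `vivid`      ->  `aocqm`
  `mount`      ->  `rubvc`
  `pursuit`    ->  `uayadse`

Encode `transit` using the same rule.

yxhvbse

The shift increases by 1 at each position, starting from +5: 5, 6, 7, ….
On transit: t+5=y, r+6=x, a+7=h, n+8=v, s+9=b, i+10=s, t+11=e.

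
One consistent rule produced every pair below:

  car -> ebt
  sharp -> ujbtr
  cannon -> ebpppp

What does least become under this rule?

nfbuv

The shift depends on letter class: consonant c→e is +2, but vowel a→b is +1. Vowels shift forward by 1 and consonants shift forward by 2.
Applying it to least: l(cons)+2=n, e(vowel)+1=f, a(vowel)+1=b, s(cons)+2=u, t(cons)+2=v.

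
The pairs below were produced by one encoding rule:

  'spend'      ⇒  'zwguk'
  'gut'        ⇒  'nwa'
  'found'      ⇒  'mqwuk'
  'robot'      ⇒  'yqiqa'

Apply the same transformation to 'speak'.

The shift depends on letter class: consonant s→z is +7, but vowel e→g is +2. Vowels shift forward by 2 and consonants shift forward by 7.
For speak: s(cons)+7=z, p(cons)+7=w, e(vowel)+2=g, a(vowel)+2=c, k(cons)+7=r.

zwgcr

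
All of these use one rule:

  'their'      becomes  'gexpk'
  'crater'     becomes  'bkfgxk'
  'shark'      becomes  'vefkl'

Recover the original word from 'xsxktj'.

Each letter's alphabet position (a=0..z=25) is mapped through 11·x+5 mod 26 — an affine cipher.
Decoding xsxktj: x(23)→19·(23−5)≡4=e; s(18)→19·(18−5)≡13=n; x(23)→19·(23−5)≡4=e; k(10)→19·(10−5)≡17=r; t(19)→19·(19−5)≡6=g; j(9)→19·(9−5)≡24=y (all mod 26).

energy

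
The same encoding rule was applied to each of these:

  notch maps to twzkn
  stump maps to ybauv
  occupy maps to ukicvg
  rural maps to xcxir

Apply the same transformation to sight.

Shifts by position in notch: pos 0: n→t (+6), pos 1: o→w (+8), pos 2: t→z (+6), pos 3: c→k (+8) — repeating every 2. It's a Vigenère-style cipher with numeric key [6,8]: position i shifts by key[i mod 2].
Applying it to sight: s+6=y, i+8=q, g+6=m, h+8=p, t+6=z.

yqmpz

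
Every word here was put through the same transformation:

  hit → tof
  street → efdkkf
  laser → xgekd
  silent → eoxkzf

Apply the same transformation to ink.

Two shifts are in play — +6 for a/e/i/o/u, +12 for every other letter.
For ink: i(vowel)+6=o, n(cons)+12=z, k(cons)+12=w.

ozw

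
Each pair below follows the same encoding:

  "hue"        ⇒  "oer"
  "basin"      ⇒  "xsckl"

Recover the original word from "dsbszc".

spirit

The output letters match the input read backwards, each shifted +10: hue reversed is euh. Two steps: reverse the string, then apply a Caesar shift of +10.
Undoing it on dsbszc: shift back: d−10=t, s−10=i, b−10=r, s−10=i, z−10=p, c−10=s → tirips; then reverse → spirit.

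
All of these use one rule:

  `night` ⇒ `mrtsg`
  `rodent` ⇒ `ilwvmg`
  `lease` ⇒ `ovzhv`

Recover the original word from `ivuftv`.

Each pair mirrors across the alphabet (n↔m, i↔r, g↔t): positions sum to 25. Letters are reflected about the middle of the alphabet (position → 25−position): Atbash.
Undoing it on ivuftv: i↔r, v↔e, u↔f, f↔u, t↔g, v↔e.

refuge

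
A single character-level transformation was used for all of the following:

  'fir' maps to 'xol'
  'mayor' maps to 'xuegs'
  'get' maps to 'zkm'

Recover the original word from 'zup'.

The output letters match the input read backwards, each shifted +6: fir reversed is rif. Read the word backwards and shift each letter +6.
Reversing it on zup: shift back: z−6=t, u−6=o, p−6=j → toj; then reverse → jot.

jot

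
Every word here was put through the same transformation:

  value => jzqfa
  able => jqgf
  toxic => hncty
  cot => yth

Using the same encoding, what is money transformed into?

djstr

Read the word backwards and shift each letter +5.
For money: reverse → yenom; then shift: y+5=d, e+5=j, n+5=s, o+5=t, m+5=r.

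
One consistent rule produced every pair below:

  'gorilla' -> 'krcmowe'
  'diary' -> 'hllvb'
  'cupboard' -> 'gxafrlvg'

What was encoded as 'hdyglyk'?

dancing

It's a Vigenère-style cipher with numeric key [4,3,11]: position i shifts by key[i mod 3].
Undoing it on hdyglyk: h−4=d, d−3=a, y−11=n, g−4=c, l−3=i, y−11=n, k−4=g.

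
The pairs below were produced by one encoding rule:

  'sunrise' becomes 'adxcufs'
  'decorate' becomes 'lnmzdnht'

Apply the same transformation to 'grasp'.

Letter i (0-indexed) is shifted by i+8, so successive shifts are 8, 9, 10, ….
Applying it to grasp: g+8=o, r+9=a, a+10=k, s+11=d, p+12=b.

oakdb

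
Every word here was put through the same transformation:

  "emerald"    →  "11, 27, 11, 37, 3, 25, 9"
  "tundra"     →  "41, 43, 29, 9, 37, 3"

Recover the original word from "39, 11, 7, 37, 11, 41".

e(#5)→11 and m(#13)→27: differences scale by 2, so n = 2·pos + 1. Each letter becomes 2×(its alphabet position, a=1..z=26) + 1.
Reversing it on 39, 11, 7, 37, 11, 41: 39→(39−1)÷2=19=s, 11→(11−1)÷2=5=e, 7→(7−1)÷2=3=c, 37→(37−1)÷2=18=r, 11→(11−1)÷2=5=e, 41→(41−1)÷2=20=t.

secret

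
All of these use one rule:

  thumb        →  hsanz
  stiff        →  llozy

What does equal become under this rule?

The output letters match the input read backwards, each shifted +6: thumb reversed is bmuht. Two steps: reverse the string, then apply a Caesar shift of +6.
On equal: reverse → lauqe; then shift: l+6=r, a+6=g, u+6=a, q+6=w, e+6=k.

rgawk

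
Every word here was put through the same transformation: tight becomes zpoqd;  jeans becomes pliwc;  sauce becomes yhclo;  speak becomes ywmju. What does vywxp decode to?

Each letter shifts forward by (position + 6), i.e. 6, 7, 8, … — the shift grows by one for each successive letter.
Reversing it on vywxp: v−6=p, y−7=r, w−8=o, x−9=o, p−10=f.

proof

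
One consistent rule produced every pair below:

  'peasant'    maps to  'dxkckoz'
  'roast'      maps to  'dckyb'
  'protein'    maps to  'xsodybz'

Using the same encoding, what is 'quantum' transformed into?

The output letters match the input read backwards, each shifted +10: peasant reversed is tnasaep. Two steps: reverse the string, then apply a Caesar shift of +10.
On quantum: reverse → mutnauq; then shift: m+10=w, u+10=e, t+10=d, n+10=x, a+10=k, u+10=e, q+10=a.

wedxkea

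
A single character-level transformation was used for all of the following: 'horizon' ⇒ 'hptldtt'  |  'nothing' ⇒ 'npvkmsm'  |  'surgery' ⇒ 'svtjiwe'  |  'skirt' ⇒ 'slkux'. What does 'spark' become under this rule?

sqcuo

In horizon: h→h is +0, o→p is +1, r→t is +2, i→l is +3 — the shift increases by 1 each position. Each letter shifts forward by its position index (0, 1, 2, …) — the shift grows by one for each successive letter.
Applying it to spark: s+0=s, p+1=q, a+2=c, r+3=u, k+4=o.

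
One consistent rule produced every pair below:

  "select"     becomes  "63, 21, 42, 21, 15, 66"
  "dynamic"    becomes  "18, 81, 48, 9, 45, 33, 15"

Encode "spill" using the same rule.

63, 54, 33, 42, 42

The formula is n = 3×(alphabet index, a=1) + 6.
For spill: s=19→63, p=16→54, i=9→33, l=12→42, l=12→42.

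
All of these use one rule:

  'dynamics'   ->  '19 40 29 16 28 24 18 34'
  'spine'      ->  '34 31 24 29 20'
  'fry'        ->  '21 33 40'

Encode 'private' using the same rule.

d is letter #4 and maps to 19: an offset of 15. The number is (letter's place in the alphabet, a=1) + 15.
For private: p=16→31, r=18→33, i=9→24, v=22→37, a=1→16, t=20→35, e=5→20.

31 33 24 37 16 35 20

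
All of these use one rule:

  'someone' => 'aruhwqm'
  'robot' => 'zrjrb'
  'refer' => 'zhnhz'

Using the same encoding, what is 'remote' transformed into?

Shifts by position in someone: pos 0: s→a (+8), pos 1: o→r (+3), pos 2: m→u (+8), pos 3: e→h (+3) — repeating every 2. The shifts repeat in a cycle of length 2: positions 0,1,… shift by +8, +3, then the pattern repeats.
For remote: r+8=z, e+3=h, m+8=u, o+3=r, t+8=b, e+3=h.

zhurbh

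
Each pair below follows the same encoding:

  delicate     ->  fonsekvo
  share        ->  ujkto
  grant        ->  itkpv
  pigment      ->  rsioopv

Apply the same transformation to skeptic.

The rule splits by letter class: vowels +10, consonants +2.
Applying it to skeptic: s(cons)+2=u, k(cons)+2=m, e(vowel)+10=o, p(cons)+2=r, t(cons)+2=v, i(vowel)+10=s, c(cons)+2=e.

umorvse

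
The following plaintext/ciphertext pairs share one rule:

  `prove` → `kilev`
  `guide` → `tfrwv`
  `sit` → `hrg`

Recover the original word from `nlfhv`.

Each pair mirrors across the alphabet (p↔k, r↔i, o↔l): positions sum to 25. This is the alphabet-reversal cipher (Atbash): a becomes z, b becomes y, etc.
Reversing it on nlfhv: n↔m, l↔o, f↔u, h↔s, v↔e.

mouse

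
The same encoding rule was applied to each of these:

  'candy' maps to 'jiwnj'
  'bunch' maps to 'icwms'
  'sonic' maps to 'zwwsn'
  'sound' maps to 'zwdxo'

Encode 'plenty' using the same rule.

wtnxek

In candy: c→j is +7, a→i is +8, n→w is +9, d→n is +10 — the shift increases by 1 each position. Each letter shifts forward by (position + 7), i.e. 7, 8, 9, … — the shift grows by one for each successive letter.
On plenty: p+7=w, l+8=t, e+9=n, n+10=x, t+11=e, y+12=k.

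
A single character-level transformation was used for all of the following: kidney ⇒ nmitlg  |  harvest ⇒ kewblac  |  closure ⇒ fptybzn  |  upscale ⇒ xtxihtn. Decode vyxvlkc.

In kidney: k→n is +3, i→m is +4, d→i is +5, n→t is +6 — the shift increases by 1 each position. Each letter shifts forward by (position + 3), i.e. 3, 4, 5, … — the shift grows by one for each successive letter.
Undoing it on vyxvlkc: v−3=s, y−4=u, x−5=s, v−6=p, l−7=e, k−8=c, c−9=t.

suspect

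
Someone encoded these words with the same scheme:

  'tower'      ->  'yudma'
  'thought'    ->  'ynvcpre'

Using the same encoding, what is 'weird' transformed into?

In tower: t→y is +5, o→u is +6, w→d is +7, e→m is +8 — the shift increases by 1 each position. The shift increases by 1 at each position, starting from +5: 5, 6, 7, ….
On weird: w+5=b, e+6=k, i+7=p, r+8=z, d+9=m.

bkpzm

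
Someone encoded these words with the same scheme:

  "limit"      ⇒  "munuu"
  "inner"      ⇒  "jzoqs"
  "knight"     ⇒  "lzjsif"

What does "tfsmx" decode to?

Shifts by position in limit: pos 0: l→m (+1), pos 1: i→u (+12), pos 2: m→n (+1), pos 3: i→u (+12) — repeating every 2. The shifts repeat in a cycle of length 2: positions 0,1,… shift by +1, +12, then the pattern repeats.
Reversing it on tfsmx: t−1=s, f−12=t, s−1=r, m−12=a, x−1=w.

straw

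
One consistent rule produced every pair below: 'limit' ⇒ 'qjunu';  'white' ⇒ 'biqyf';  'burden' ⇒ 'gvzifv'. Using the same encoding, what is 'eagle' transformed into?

Shifts by position in limit: pos 0: l→q (+5), pos 1: i→j (+1), pos 2: m→u (+8), pos 3: i→n (+5), pos 4: t→u (+1) — repeating every 3. The shifts repeat in a cycle of length 3: positions 0,1,… shift by +5, +1, +8, then the pattern repeats.
Applying it to eagle: e+5=j, a+1=b, g+8=o, l+5=q, e+1=f.

jboqf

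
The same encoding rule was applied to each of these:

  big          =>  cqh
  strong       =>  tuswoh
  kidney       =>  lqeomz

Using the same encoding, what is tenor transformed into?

umows

The shift depends on letter class: consonant b→c is +1, but vowel i→q is +8. The rule splits by letter class: vowels +8, consonants +1.
For tenor: t(cons)+1=u, e(vowel)+8=m, n(cons)+1=o, o(vowel)+8=w, r(cons)+1=s.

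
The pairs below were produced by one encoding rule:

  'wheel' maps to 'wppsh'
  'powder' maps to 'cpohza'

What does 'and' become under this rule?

Read the word backwards and shift each letter +11.
Applying it to and: reverse → dna; then shift: d+11=o, n+11=y, a+11=l.

oyl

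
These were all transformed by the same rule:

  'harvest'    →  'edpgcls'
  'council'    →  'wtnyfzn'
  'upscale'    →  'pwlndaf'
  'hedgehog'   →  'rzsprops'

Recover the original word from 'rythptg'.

viewing

Read the word backwards and shift each letter +11.
Decoding rythptg: shift back: r−11=g, y−11=n, t−11=i, h−11=w, p−11=e, t−11=i, g−11=v → gniweiv; then reverse → viewing.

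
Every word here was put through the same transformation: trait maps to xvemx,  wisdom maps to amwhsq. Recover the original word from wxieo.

Compare letters: t→x is +4, r→v is +4, a→e is +4 — a constant shift. Every letter moves 4 places later in the alphabet, wrapping around z→a.
Undoing it on wxieo: w−4=s, x−4=t, i−4=e, e−4=a, o−4=k.

steak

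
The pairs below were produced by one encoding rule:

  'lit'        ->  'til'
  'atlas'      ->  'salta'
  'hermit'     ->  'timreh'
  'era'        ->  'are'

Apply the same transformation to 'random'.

modnar

It's just the letters in reverse order.
Applying it to random: reverse → modnar.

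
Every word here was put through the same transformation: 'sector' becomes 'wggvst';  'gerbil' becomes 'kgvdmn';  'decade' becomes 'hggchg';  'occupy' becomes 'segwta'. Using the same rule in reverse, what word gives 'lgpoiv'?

helmet

The shifts repeat in a cycle of length 2: positions 0,1,… shift by +4, +2, then the pattern repeats.
Undoing it on lgpoiv: l−4=h, g−2=e, p−4=l, o−2=m, i−4=e, v−2=t.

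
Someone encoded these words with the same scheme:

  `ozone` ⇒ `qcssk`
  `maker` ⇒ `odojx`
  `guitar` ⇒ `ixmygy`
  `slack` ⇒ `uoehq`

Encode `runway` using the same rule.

Each letter shifts forward by (position + 2), i.e. 2, 3, 4, … — the shift grows by one for each successive letter.
On runway: r+2=t, u+3=x, n+4=r, w+5=b, a+6=g, y+7=f.

txrbgf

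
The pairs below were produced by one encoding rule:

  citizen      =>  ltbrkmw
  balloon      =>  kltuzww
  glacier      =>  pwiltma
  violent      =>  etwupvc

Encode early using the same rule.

nlzuj

Shifts by position in citizen: pos 0: c→l (+9), pos 1: i→t (+11), pos 2: t→b (+8), pos 3: i→r (+9), pos 4: z→k (+11), pos 5: e→m (+8) — repeating every 3. The shifts repeat in a cycle of length 3: positions 0,1,… shift by +9, +11, +8, then the pattern repeats.
On early: e+9=n, a+11=l, r+8=z, l+9=u, y+11=j.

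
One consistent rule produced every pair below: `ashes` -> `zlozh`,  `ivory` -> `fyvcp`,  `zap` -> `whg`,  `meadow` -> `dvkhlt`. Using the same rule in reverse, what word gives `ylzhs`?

laser

Read the word backwards and shift each letter +7.
Undoing it on ylzhs: shift back: y−7=r, l−7=e, z−7=s, h−7=a, s−7=l → resal; then reverse → laser.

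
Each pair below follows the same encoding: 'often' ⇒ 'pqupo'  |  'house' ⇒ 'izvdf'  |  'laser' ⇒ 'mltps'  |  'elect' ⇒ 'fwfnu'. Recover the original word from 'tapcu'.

Shifts by position in often: pos 0: o→p (+1), pos 1: f→q (+11), pos 2: t→u (+1), pos 3: e→p (+11) — repeating every 2. A repeating key of period 2 is used — shifts +1, +11 over and over.
Reversing it on tapcu: t−1=s, a−11=p, p−1=o, c−11=r, u−1=t.

sport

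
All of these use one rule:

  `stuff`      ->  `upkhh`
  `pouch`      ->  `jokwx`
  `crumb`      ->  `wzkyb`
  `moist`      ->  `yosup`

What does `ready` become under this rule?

zmgrq

s(18)→u(20) and t(19)→p(15) fit y≡21x+6 (mod 26); the inverse of 21 mod 26 is 5. Treating letters as 0–25, the rule is x ↦ 21x + 6 (mod 26).
For ready: r(17)→21·17+6≡25=z; e(4)→21·4+6≡12=m; a(0)→21·0+6≡6=g; d(3)→21·3+6≡17=r; y(24)→21·24+6≡16=q (all mod 26).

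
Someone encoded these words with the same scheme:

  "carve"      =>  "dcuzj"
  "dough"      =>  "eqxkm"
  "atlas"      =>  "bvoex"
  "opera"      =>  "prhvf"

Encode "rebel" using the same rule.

sgeiq

Each letter shifts forward by (position + 1), i.e. 1, 2, 3, … — the shift grows by one for each successive letter.
For rebel: r+1=s, e+2=g, b+3=e, e+4=i, l+5=q.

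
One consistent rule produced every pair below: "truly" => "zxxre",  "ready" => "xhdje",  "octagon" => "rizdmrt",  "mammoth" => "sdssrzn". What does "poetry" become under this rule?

The shift depends on letter class: consonant t→z is +6, but vowel u→x is +3. Two shifts are in play — +3 for a/e/i/o/u, +6 for every other letter.
Applying it to poetry: p(cons)+6=v, o(vowel)+3=r, e(vowel)+3=h, t(cons)+6=z, r(cons)+6=x, y(cons)+6=e.

vrhzxe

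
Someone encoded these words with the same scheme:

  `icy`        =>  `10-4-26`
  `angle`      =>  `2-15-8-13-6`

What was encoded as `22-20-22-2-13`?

usual

i is letter #9 and maps to 10: an offset of 1. Letters become their 1-based position plus 1 (so a→2, b→3, …).
Undoing it on 22-20-22-2-13: 22→(22−1)÷1=21=u, 20→(20−1)÷1=19=s, 22→(22−1)÷1=21=u, 2→(2−1)÷1=1=a, 13→(13−1)÷1=12=l.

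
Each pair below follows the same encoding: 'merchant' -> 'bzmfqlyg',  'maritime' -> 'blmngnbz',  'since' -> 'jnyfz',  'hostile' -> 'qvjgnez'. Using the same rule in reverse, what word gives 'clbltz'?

damage

m(12)→b(1) and e(4)→z(25) fit y≡23x+11 (mod 26); the inverse of 23 mod 26 is 17. Each letter's alphabet position (a=0..z=25) is mapped through 23·x+11 mod 26 — an affine cipher.
Decoding clbltz: c(2)→17·(2−11)≡3=d; l(11)→17·(11−11)≡0=a; b(1)→17·(1−11)≡12=m; l(11)→17·(11−11)≡0=a; t(19)→17·(19−11)≡6=g; z(25)→17·(25−11)≡4=e (all mod 26).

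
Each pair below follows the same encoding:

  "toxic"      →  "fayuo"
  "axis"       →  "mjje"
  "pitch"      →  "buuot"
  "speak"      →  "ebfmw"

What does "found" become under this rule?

ravzp

A repeating key of period 3 is used — shifts +12, +12, +1 over and over.
On found: f+12=r, o+12=a, u+1=v, n+12=z, d+12=p.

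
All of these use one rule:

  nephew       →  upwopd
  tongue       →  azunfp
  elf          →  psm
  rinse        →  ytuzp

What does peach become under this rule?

wpljo

Two shifts are in play — +11 for a/e/i/o/u, +7 for every other letter.
Applying it to peach: p(cons)+7=w, e(vowel)+11=p, a(vowel)+11=l, c(cons)+7=j, h(cons)+7=o.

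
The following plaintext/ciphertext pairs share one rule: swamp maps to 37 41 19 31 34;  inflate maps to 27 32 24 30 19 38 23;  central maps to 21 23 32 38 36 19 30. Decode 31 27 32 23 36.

s is letter #19 and maps to 37: an offset of 18. Letters become their 1-based position plus 18 (so a→19, b→20, …).
Undoing it on 31 27 32 23 36: 31→(31−18)÷1=13=m, 27→(27−18)÷1=9=i, 32→(32−18)÷1=14=n, 23→(23−18)÷1=5=e, 36→(36−18)÷1=18=r.

miner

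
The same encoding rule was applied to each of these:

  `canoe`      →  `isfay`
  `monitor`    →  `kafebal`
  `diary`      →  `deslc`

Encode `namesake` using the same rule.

Treating letters as 0–25, the rule is x ↦ 21x + 18 (mod 26).
For namesake: n(13)→21·13+18≡5=f; a(0)→21·0+18≡18=s; m(12)→21·12+18≡10=k; e(4)→21·4+18≡24=y; s(18)→21·18+18≡6=g; a(0)→21·0+18≡18=s; k(10)→21·10+18≡20=u; e(4)→21·4+18≡24=y (all mod 26).

fskygsuy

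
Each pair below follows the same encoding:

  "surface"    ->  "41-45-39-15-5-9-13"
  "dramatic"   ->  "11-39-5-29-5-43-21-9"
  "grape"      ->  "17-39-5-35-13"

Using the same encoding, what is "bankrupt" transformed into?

Each letter becomes 2×(its alphabet position, a=1..z=26) + 3.
Applying it to bankrupt: b=2→7, a=1→5, n=14→31, k=11→25, r=18→39, u=21→45, p=16→35, t=20→43.

7-5-31-25-39-45-35-43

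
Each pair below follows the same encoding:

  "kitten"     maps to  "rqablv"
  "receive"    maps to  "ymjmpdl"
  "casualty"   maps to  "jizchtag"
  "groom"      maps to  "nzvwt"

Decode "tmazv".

metro

Shifts by position in kitten: pos 0: k→r (+7), pos 1: i→q (+8), pos 2: t→a (+7), pos 3: t→b (+8) — repeating every 2. The shifts repeat in a cycle of length 2: positions 0,1,… shift by +7, +8, then the pattern repeats.
Decoding tmazv: t−7=m, m−8=e, a−7=t, z−8=r, v−7=o.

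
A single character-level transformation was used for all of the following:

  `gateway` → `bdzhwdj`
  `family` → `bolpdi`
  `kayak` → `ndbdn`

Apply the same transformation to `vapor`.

ursdy

Read the word backwards and shift each letter +3.
On vapor: reverse → ropav; then shift: r+3=u, o+3=r, p+3=s, a+3=d, v+3=y.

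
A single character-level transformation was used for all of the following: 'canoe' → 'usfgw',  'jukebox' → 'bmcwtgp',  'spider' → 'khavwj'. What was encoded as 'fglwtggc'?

Every letter moves 18 places later in the alphabet, wrapping around z→a.
Decoding fglwtggc: f−18=n, g−18=o, l−18=t, w−18=e, t−18=b, g−18=o, g−18=o, c−18=k.

notebook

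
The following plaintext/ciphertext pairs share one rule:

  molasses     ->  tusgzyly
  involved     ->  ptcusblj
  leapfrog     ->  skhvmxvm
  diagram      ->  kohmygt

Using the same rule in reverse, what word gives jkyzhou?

certain

Shifts by position in molasses: pos 0: m→t (+7), pos 1: o→u (+6), pos 2: l→s (+7), pos 3: a→g (+6) — repeating every 2. A repeating key of period 2 is used — shifts +7, +6 over and over.
Decoding jkyzhou: j−7=c, k−6=e, y−7=r, z−6=t, h−7=a, o−6=i, u−7=n.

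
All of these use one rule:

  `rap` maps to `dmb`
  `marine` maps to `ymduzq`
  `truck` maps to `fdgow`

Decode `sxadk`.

It's a constant shift of +12 (ROT12).
Decoding sxadk: s−12=g, x−12=l, a−12=o, d−12=r, k−12=y.

glory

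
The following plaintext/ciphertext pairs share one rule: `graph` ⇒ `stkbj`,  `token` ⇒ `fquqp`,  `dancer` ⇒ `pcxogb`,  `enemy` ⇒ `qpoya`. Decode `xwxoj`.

lunch

Shifts by position in graph: pos 0: g→s (+12), pos 1: r→t (+2), pos 2: a→k (+10), pos 3: p→b (+12), pos 4: h→j (+2) — repeating every 3. The shifts repeat in a cycle of length 3: positions 0,1,… shift by +12, +2, +10, then the pattern repeats.
Decoding xwxoj: x−12=l, w−2=u, x−10=n, o−12=c, j−2=h.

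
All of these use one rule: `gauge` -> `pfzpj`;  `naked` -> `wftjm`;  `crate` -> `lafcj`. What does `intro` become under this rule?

The shift depends on letter class: consonant g→p is +9, but vowel a→f is +5. The rule splits by letter class: vowels +5, consonants +9.
Applying it to intro: i(vowel)+5=n, n(cons)+9=w, t(cons)+9=c, r(cons)+9=a, o(vowel)+5=t.

nwcat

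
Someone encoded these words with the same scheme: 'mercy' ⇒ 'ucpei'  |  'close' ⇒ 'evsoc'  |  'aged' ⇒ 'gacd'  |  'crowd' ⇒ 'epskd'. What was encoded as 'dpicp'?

dryer

m(12)→u(20) and e(4)→c(2) fit y≡25x+6 (mod 26); the inverse of 25 mod 26 is 25. Each letter's alphabet position (a=0..z=25) is mapped through 25·x+6 mod 26 — an affine cipher.
Undoing it on dpicp: d(3)→25·(3−6)≡3=d; p(15)→25·(15−6)≡17=r; i(8)→25·(8−6)≡24=y; c(2)→25·(2−6)≡4=e; p(15)→25·(15−6)≡17=r (all mod 26).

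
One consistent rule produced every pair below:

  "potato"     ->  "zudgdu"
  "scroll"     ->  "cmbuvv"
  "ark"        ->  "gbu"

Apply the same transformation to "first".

The shift depends on letter class: consonant p→z is +10, but vowel o→u is +6. Vowels shift forward by 6 and consonants shift forward by 10.
On first: f(cons)+10=p, i(vowel)+6=o, r(cons)+10=b, s(cons)+10=c, t(cons)+10=d.

pobcd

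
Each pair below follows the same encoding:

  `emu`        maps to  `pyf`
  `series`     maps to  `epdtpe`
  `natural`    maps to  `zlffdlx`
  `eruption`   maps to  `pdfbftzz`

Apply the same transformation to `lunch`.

Vowels shift forward by 11 and consonants shift forward by 12.
On lunch: l(cons)+12=x, u(vowel)+11=f, n(cons)+12=z, c(cons)+12=o, h(cons)+12=t.

xfzot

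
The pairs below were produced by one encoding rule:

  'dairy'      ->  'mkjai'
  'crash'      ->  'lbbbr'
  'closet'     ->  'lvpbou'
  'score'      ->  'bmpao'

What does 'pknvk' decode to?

gamma

It's a Vigenère-style cipher with numeric key [9,10,1]: position i shifts by key[i mod 3].
Decoding pknvk: p−9=g, k−10=a, n−1=m, v−9=m, k−10=a.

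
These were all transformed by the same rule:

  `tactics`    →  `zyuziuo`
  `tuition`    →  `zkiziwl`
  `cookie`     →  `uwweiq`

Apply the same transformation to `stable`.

t(19)→z(25) and a(0)→y(24) fit y≡11x+24 (mod 26); the inverse of 11 mod 26 is 19. This is an affine cipher: with a=0,…,z=25, each position x becomes (11x+24) mod 26.
On stable: s(18)→11·18+24≡14=o; t(19)→11·19+24≡25=z; a(0)→11·0+24≡24=y; b(1)→11·1+24≡9=j; l(11)→11·11+24≡15=p; e(4)→11·4+24≡16=q (all mod 26).

ozyjpq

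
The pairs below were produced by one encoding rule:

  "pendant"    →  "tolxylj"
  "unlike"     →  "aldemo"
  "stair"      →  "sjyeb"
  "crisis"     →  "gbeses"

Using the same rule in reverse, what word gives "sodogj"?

Each letter's alphabet position (a=0..z=25) is mapped through 17·x+24 mod 26 — an affine cipher.
Undoing it on sodogj: s(18)→23·(18−24)≡18=s; o(14)→23·(14−24)≡4=e; d(3)→23·(3−24)≡11=l; o(14)→23·(14−24)≡4=e; g(6)→23·(6−24)≡2=c; j(9)→23·(9−24)≡19=t (all mod 26).

select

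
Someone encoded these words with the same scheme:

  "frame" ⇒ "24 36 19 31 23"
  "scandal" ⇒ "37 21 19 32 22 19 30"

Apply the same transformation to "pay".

Each letter is replaced by its alphabet position (a=1..z=26) + 18.
On pay: p=16→34, a=1→19, y=25→43.

34 19 43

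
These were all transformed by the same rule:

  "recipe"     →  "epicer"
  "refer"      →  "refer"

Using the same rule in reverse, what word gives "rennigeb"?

The output letters match the input read backwards: recipe reversed is epicer. The word is simply reversed.
Undoing it on rennigeb: then reverse → beginner.

beginner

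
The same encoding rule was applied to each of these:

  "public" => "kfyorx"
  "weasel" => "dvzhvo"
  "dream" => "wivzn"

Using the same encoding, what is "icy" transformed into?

Each pair mirrors across the alphabet (p↔k, u↔f, b↔y): positions sum to 25. Each letter is replaced by its mirror in the alphabet: a↔z, b↔y, c↔x, and so on (the Atbash cipher).
On icy: i↔r, c↔x, y↔b.

rxb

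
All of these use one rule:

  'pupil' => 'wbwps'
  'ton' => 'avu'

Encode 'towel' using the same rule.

Compare letters: p→w is +7, u→b is +7, p→w is +7 — a constant shift. Every letter moves 7 places later in the alphabet, wrapping around z→a.
For towel: t+7=a, o+7=v, w+7=d, e+7=l, l+7=s.

avdls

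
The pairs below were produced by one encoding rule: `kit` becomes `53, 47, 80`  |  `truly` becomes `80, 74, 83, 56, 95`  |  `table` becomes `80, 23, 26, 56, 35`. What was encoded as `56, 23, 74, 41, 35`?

k(#11)→53 and i(#9)→47: differences scale by 3, so n = 3·pos + 20. Each letter becomes 3×(its alphabet position, a=1..z=26) + 20.
Decoding 56, 23, 74, 41, 35: 56→(56−20)÷3=12=l, 23→(23−20)÷3=1=a, 74→(74−20)÷3=18=r, 41→(41−20)÷3=7=g, 35→(35−20)÷3=5=e.

large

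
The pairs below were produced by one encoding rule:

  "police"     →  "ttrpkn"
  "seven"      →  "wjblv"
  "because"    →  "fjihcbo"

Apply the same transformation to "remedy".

vjsllh

Each letter shifts forward by (position + 4), i.e. 4, 5, 6, … — the shift grows by one for each successive letter.
For remedy: r+4=v, e+5=j, m+6=s, e+7=l, d+8=l, y+9=h.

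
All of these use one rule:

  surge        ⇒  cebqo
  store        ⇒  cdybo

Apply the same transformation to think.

drsxu

Compare letters: s→c is +10, u→e is +10, r→b is +10 — a constant shift. It's a constant shift of +10 (ROT10).
Applying it to think: t+10=d, h+10=r, i+10=s, n+10=x, k+10=u.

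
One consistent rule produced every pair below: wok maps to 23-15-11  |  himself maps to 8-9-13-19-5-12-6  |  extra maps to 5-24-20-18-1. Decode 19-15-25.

w is letter #23 and maps to 23: an offset of 0. Each letter is replaced by its alphabet position (a=1, b=2, …, z=26).
Reversing it on 19-15-25: 19=s, 15=o, 25=y.

soy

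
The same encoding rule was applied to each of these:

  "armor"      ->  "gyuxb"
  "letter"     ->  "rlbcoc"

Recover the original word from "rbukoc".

Each letter shifts forward by (position + 6), i.e. 6, 7, 8, … — the shift grows by one for each successive letter.
Undoing it on rbukoc: r−6=l, b−7=u, u−8=m, k−9=b, o−10=e, c−11=r.

lumber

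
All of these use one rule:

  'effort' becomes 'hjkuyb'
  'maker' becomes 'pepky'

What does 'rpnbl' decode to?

olive

In effort: e→h is +3, f→j is +4, f→k is +5, o→u is +6 — the shift increases by 1 each position. Each letter shifts forward by (position + 3), i.e. 3, 4, 5, … — the shift grows by one for each successive letter.
Decoding rpnbl: r−3=o, p−4=l, n−5=i, b−6=v, l−7=e.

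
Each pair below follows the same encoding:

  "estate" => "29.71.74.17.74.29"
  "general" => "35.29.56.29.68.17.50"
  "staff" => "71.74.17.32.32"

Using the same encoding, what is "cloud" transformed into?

e(#5)→29 and s(#19)→71: differences scale by 3, so n = 3·pos + 14. With a=1..z=26, the number is 3·pos + 14.
For cloud: c=3→23, l=12→50, o=15→59, u=21→77, d=4→26.

23.50.59.77.26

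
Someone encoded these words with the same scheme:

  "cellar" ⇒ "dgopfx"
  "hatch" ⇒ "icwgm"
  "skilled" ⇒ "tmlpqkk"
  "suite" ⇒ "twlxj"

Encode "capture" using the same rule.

dcsxzxl

In cellar: c→d is +1, e→g is +2, l→o is +3, l→p is +4 — the shift increases by 1 each position. Each letter shifts forward by (position + 1), i.e. 1, 2, 3, … — the shift grows by one for each successive letter.
For capture: c+1=d, a+2=c, p+3=s, t+4=x, u+5=z, r+6=x, e+7=l.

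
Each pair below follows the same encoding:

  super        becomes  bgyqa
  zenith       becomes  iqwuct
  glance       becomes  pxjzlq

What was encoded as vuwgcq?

Shifts by position in super: pos 0: s→b (+9), pos 1: u→g (+12), pos 2: p→y (+9), pos 3: e→q (+12) — repeating every 2. It's a Vigenère-style cipher with numeric key [9,12]: position i shifts by key[i mod 2].
Decoding vuwgcq: v−9=m, u−12=i, w−9=n, g−12=u, c−9=t, q−12=e.

minute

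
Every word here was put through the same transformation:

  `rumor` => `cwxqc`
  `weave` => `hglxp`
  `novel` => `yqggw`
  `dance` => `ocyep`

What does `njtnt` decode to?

A repeating key of period 2 is used — shifts +11, +2 over and over.
Undoing it on njtnt: n−11=c, j−2=h, t−11=i, n−2=l, t−11=i.

chili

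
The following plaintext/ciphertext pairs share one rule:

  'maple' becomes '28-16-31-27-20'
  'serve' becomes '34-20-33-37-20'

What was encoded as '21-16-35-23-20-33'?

m is letter #13 and maps to 28: an offset of 15. Each letter is replaced by its alphabet position (a=1..z=26) + 15.
Decoding 21-16-35-23-20-33: 21→(21−15)÷1=6=f, 16→(16−15)÷1=1=a, 35→(35−15)÷1=20=t, 23→(23−15)÷1=8=h, 20→(20−15)÷1=5=e, 33→(33−15)÷1=18=r.

father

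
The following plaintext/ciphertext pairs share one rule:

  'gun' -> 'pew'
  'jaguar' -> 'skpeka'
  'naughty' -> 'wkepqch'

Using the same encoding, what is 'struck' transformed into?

The shift depends on letter class: consonant g→p is +9, but vowel u→e is +10. Vowels shift forward by 10 and consonants shift forward by 9.
For struck: s(cons)+9=b, t(cons)+9=c, r(cons)+9=a, u(vowel)+10=e, c(cons)+9=l, k(cons)+9=t.

bcaelt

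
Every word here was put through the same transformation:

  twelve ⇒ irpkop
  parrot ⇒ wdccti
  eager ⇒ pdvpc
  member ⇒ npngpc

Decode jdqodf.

canvas

t(19)→i(8) and w(22)→r(17) fit y≡3x+3 (mod 26); the inverse of 3 mod 26 is 9. Each letter's alphabet position (a=0..z=25) is mapped through 3·x+3 mod 26 — an affine cipher.
Undoing it on jdqodf: j(9)→9·(9−3)≡2=c; d(3)→9·(3−3)≡0=a; q(16)→9·(16−3)≡13=n; o(14)→9·(14−3)≡21=v; d(3)→9·(3−3)≡0=a; f(5)→9·(5−3)≡18=s (all mod 26).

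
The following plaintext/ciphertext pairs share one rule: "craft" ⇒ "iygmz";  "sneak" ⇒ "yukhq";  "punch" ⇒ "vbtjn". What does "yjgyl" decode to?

Shifts by position in craft: pos 0: c→i (+6), pos 1: r→y (+7), pos 2: a→g (+6), pos 3: f→m (+7) — repeating every 2. A repeating key of period 2 is used — shifts +6, +7 over and over.
Decoding yjgyl: y−6=s, j−7=c, g−6=a, y−7=r, l−6=f.

scarf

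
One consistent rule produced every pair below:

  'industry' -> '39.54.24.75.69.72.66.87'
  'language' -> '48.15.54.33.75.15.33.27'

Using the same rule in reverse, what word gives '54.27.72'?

net

i(#9)→39 and n(#14)→54: differences scale by 3, so n = 3·pos + 12. Each letter becomes 3×(its alphabet position, a=1..z=26) + 12.
Undoing it on 54.27.72: 54→(54−12)÷3=14=n, 27→(27−12)÷3=5=e, 72→(72−12)÷3=20=t.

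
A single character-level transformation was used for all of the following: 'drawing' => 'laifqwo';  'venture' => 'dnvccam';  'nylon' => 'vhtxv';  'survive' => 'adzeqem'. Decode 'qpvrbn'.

Shifts by position in drawing: pos 0: d→l (+8), pos 1: r→a (+9), pos 2: a→i (+8), pos 3: w→f (+9) — repeating every 2. The shifts repeat in a cycle of length 2: positions 0,1,… shift by +8, +9, then the pattern repeats.
Reversing it on qpvrbn: q−8=i, p−9=g, v−8=n, r−9=i, b−8=t, n−9=e.

ignite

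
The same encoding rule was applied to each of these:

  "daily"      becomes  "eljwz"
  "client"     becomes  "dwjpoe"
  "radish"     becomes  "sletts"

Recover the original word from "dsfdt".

It's a Vigenère-style cipher with numeric key [1,11]: position i shifts by key[i mod 2].
Decoding dsfdt: d−1=c, s−11=h, f−1=e, d−11=s, t−1=s.

chess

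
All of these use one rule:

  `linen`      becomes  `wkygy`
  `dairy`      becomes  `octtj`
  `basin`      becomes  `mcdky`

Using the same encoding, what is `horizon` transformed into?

sqckkqy

Shifts by position in linen: pos 0: l→w (+11), pos 1: i→k (+2), pos 2: n→y (+11), pos 3: e→g (+2) — repeating every 2. The shifts repeat in a cycle of length 2: positions 0,1,… shift by +11, +2, then the pattern repeats.
On horizon: h+11=s, o+2=q, r+11=c, i+2=k, z+11=k, o+2=q, n+11=y.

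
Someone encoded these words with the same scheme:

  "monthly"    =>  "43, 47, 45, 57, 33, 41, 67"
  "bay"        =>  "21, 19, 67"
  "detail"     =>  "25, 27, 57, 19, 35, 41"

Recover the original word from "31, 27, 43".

gem

m(#13)→43 and o(#15)→47: differences scale by 2, so n = 2·pos + 17. Each letter becomes 2×(its alphabet position, a=1..z=26) + 17.
Decoding 31, 27, 43: 31→(31−17)÷2=7=g, 27→(27−17)÷2=5=e, 43→(43−17)÷2=13=m.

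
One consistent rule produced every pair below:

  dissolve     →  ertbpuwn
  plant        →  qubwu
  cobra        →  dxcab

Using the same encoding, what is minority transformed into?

Shifts by position in dissolve: pos 0: d→e (+1), pos 1: i→r (+9), pos 2: s→t (+1), pos 3: s→b (+9) — repeating every 2. The shifts repeat in a cycle of length 2: positions 0,1,… shift by +1, +9, then the pattern repeats.
For minority: m+1=n, i+9=r, n+1=o, o+9=x, r+1=s, i+9=r, t+1=u, y+9=h.

nroxsruh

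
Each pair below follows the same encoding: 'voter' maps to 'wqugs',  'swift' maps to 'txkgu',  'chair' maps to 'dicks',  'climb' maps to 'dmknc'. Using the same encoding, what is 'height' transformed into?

The shift depends on letter class: consonant v→w is +1, but vowel o→q is +2. Vowels shift forward by 2 and consonants shift forward by 1.
On height: h(cons)+1=i, e(vowel)+2=g, i(vowel)+2=k, g(cons)+1=h, h(cons)+1=i, t(cons)+1=u.

igkhiu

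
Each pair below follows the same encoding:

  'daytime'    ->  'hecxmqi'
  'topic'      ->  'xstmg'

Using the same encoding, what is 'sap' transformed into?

Each letter is shifted forward by 4 in the alphabet (a Caesar shift of +4).
On sap: s+4=w, a+4=e, p+4=t.

wet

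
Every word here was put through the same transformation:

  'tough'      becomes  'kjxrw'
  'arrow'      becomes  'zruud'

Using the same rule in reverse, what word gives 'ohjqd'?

angel

The output letters match the input read backwards, each shifted +3: tough reversed is hguot. The word is reversed, then every letter is shifted forward by 3.
Reversing it on ohjqd: shift back: o−3=l, h−3=e, j−3=g, q−3=n, d−3=a → legna; then reverse → angel.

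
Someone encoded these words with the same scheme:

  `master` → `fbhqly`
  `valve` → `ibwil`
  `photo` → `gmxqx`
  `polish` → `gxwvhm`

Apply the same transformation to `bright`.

kyvdmq

m(12)→f(5) and a(0)→b(1) fit y≡9x+1 (mod 26); the inverse of 9 mod 26 is 3. This is an affine cipher: with a=0,…,z=25, each position x becomes (9x+1) mod 26.
For bright: b(1)→9·1+1≡10=k; r(17)→9·17+1≡24=y; i(8)→9·8+1≡21=v; g(6)→9·6+1≡3=d; h(7)→9·7+1≡12=m; t(19)→9·19+1≡16=q (all mod 26).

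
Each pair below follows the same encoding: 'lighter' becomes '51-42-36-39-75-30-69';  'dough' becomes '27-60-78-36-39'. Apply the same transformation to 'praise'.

63-69-18-42-72-30

Each letter becomes 3×(its alphabet position, a=1..z=26) + 15.
Applying it to praise: p=16→63, r=18→69, a=1→18, i=9→42, s=19→72, e=5→30.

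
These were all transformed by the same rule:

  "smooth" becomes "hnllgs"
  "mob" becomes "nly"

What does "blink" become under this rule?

yormp

Each pair mirrors across the alphabet (s↔h, m↔n, o↔l): positions sum to 25. Each letter is replaced by its mirror in the alphabet: a↔z, b↔y, c↔x, and so on (the Atbash cipher).
On blink: b↔y, l↔o, i↔r, n↔m, k↔p.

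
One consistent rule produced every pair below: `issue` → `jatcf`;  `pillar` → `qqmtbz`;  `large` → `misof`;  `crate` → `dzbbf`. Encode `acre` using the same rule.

Shifts by position in issue: pos 0: i→j (+1), pos 1: s→a (+8), pos 2: s→t (+1), pos 3: u→c (+8) — repeating every 2. It's a Vigenère-style cipher with numeric key [1,8]: position i shifts by key[i mod 2].
For acre: a+1=b, c+8=k, r+1=s, e+8=m.

bksm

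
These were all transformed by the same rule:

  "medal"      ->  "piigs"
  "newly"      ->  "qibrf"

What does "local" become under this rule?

oshgs

In medal: m→p is +3, e→i is +4, d→i is +5, a→g is +6 — the shift increases by 1 each position. Each letter shifts forward by (position + 3), i.e. 3, 4, 5, … — the shift grows by one for each successive letter.
Applying it to local: l+3=o, o+4=s, c+5=h, a+6=g, l+7=s.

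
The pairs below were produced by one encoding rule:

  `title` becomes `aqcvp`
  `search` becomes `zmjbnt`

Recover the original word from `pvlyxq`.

income

Each letter shifts forward by (position + 7), i.e. 7, 8, 9, … — the shift grows by one for each successive letter.
Undoing it on pvlyxq: p−7=i, v−8=n, l−9=c, y−10=o, x−11=m, q−12=e.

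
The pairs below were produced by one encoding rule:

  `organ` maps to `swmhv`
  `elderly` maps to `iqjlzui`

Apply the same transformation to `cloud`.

In organ: o→s is +4, r→w is +5, g→m is +6, a→h is +7 — the shift increases by 1 each position. Each letter shifts forward by (position + 4), i.e. 4, 5, 6, … — the shift grows by one for each successive letter.
On cloud: c+4=g, l+5=q, o+6=u, u+7=b, d+8=l.

gqubl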